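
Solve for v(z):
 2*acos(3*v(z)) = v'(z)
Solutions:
 Integral(1/acos(3*_y), (_y, v(z))) = C1 + 2*z


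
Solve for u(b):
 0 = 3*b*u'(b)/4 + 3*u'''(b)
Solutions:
 u(b) = C1 + Integral(C2*airyai(-2^(1/3)*b/2) + C3*airybi(-2^(1/3)*b/2), b)


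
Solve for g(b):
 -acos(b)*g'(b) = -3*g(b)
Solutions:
 g(b) = C1*exp(3*Integral(1/acos(b), b))


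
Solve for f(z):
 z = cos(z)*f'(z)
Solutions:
 f(z) = C1 + Integral(z/cos(z), z)


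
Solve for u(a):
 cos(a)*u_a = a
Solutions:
 u(a) = C1 + Integral(a/cos(a), a)


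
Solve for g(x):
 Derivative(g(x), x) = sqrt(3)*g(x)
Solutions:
 g(x) = C1*exp(sqrt(3)*x)


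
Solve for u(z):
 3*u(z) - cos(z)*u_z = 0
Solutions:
 u(z) = C1*(sin(z) + 1)^(3/2)/(sin(z) - 1)^(3/2)


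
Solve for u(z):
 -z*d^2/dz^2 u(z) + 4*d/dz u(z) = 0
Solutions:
 u(z) = C1 + C2*z^5


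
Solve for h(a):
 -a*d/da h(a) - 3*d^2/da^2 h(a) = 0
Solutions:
 h(a) = C1 + C2*erf(sqrt(6)*a/6)


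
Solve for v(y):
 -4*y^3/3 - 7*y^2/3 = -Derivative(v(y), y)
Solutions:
 v(y) = C1 + y^4/3 + 7*y^3/9


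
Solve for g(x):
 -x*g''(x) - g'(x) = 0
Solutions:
 g(x) = C1 + C2*log(x)


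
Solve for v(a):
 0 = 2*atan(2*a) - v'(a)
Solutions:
 v(a) = C1 + 2*a*atan(2*a) - log(4*a^2 + 1)/2


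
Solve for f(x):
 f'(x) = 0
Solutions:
 f(x) = C1


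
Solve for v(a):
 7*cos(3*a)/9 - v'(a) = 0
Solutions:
 v(a) = C1 + 7*sin(3*a)/27


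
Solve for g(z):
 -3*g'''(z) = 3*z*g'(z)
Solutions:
 g(z) = C1 + Integral(C2*airyai(-z) + C3*airybi(-z), z)


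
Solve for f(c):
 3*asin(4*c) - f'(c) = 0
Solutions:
 f(c) = C1 + 3*c*asin(4*c) + 3*sqrt(1 - 16*c^2)/4


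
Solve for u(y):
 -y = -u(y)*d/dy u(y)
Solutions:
 u(y) = -sqrt(C1 + y^2)
 u(y) = sqrt(C1 + y^2)


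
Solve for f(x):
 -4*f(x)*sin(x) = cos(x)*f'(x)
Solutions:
 f(x) = C1*cos(x)^4


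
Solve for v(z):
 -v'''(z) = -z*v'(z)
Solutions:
 v(z) = C1 + Integral(C2*airyai(z) + C3*airybi(z), z)


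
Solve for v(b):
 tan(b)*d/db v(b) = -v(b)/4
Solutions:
 v(b) = C1/sin(b)^(1/4)


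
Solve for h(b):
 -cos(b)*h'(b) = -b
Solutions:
 h(b) = C1 + Integral(b/cos(b), b)


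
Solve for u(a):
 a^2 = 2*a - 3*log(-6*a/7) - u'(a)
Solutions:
 u(a) = C1 - a^3/3 + a^2 - 3*a*log(-a) + 3*a*(-log(6) + 1 + log(7))


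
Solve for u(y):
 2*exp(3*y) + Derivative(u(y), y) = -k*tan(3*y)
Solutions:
 u(y) = C1 + k*log(cos(3*y))/3 - 2*exp(3*y)/3


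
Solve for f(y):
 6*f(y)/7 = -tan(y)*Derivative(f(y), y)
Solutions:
 f(y) = C1/sin(y)^(6/7)


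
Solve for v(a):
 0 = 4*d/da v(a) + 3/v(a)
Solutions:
 v(a) = -sqrt(C1 - 6*a)/2
 v(a) = sqrt(C1 - 6*a)/2


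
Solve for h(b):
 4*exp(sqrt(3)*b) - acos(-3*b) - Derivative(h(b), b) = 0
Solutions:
 h(b) = C1 - b*acos(-3*b) - sqrt(1 - 9*b^2)/3 + 4*sqrt(3)*exp(sqrt(3)*b)/3


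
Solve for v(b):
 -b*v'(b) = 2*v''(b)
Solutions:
 v(b) = C1 + C2*erf(b/2)


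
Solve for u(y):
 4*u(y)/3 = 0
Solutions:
 u(y) = 0


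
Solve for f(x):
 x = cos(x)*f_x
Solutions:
 f(x) = C1 + Integral(x/cos(x), x)


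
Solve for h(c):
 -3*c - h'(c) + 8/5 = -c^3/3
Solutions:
 h(c) = C1 + c^4/12 - 3*c^2/2 + 8*c/5


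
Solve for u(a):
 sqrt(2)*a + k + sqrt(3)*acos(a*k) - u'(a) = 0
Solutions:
 u(a) = C1 + sqrt(2)*a^2/2 + a*k + sqrt(3)*Piecewise((a*acos(a*k) - sqrt(-a^2*k^2 + 1)/k, Ne(k, 0)), (pi*a/2, True))


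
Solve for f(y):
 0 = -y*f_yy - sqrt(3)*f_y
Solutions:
 f(y) = C1 + C2*y^(1 - sqrt(3))


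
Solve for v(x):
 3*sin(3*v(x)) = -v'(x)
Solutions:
 v(x) = -acos((-C1 - exp(18*x))/(C1 - exp(18*x)))/3 + 2*pi/3
 v(x) = acos((-C1 - exp(18*x))/(C1 - exp(18*x)))/3


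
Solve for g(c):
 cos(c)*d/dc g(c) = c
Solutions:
 g(c) = C1 + Integral(c/cos(c), c)


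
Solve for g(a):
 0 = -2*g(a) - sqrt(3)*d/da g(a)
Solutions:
 g(a) = C1*exp(-2*sqrt(3)*a/3)


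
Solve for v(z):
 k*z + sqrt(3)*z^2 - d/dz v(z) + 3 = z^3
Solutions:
 v(z) = C1 + k*z^2/2 - z^4/4 + sqrt(3)*z^3/3 + 3*z


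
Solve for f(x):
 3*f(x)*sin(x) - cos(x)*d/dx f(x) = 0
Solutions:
 f(x) = C1/cos(x)^3


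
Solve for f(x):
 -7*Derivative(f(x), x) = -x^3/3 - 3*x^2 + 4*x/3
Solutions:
 f(x) = C1 + x^4/84 + x^3/7 - 2*x^2/21


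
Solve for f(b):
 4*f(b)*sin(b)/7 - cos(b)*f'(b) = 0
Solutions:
 f(b) = C1/cos(b)^(4/7)


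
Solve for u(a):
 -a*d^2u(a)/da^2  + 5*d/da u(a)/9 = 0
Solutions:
 u(a) = C1 + C2*a^(14/9)


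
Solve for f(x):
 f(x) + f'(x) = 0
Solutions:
 f(x) = C1*exp(-x)


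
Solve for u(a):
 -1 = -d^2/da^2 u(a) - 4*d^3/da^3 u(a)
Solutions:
 u(a) = C1 + C2*a + C3*exp(-a/4) + a^2/2


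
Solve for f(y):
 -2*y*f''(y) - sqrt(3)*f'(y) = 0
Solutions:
 f(y) = C1 + C2*y^(1 - sqrt(3)/2)


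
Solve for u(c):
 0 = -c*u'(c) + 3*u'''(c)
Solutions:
 u(c) = C1 + Integral(C2*airyai(3^(2/3)*c/3) + C3*airybi(3^(2/3)*c/3), c)


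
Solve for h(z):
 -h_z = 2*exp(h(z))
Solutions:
 h(z) = log(1/(C1 + 2*z))


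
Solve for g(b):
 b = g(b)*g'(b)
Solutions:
 g(b) = -sqrt(C1 + b^2)
 g(b) = sqrt(C1 + b^2)


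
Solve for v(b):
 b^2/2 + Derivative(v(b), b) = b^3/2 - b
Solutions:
 v(b) = C1 + b^4/8 - b^3/6 - b^2/2


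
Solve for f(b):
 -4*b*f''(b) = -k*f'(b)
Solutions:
 f(b) = C1 + b^(re(k)/4 + 1)*(C2*sin(log(b)*Abs(im(k))/4) + C3*cos(log(b)*im(k)/4))


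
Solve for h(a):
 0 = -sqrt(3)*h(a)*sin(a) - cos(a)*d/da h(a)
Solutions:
 h(a) = C1*cos(a)^(sqrt(3))


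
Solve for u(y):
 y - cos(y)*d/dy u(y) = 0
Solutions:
 u(y) = C1 + Integral(y/cos(y), y)


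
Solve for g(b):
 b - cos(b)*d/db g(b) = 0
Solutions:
 g(b) = C1 + Integral(b/cos(b), b)


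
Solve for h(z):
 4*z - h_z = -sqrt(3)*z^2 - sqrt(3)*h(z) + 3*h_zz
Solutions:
 h(z) = C1*exp(z*(-1 + sqrt(1 + 12*sqrt(3)))/6) + C2*exp(-z*(1 + sqrt(1 + 12*sqrt(3)))/6) - z^2 - 2*sqrt(3)*z - 2*sqrt(3) - 2


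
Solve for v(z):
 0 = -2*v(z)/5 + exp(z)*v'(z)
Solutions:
 v(z) = C1*exp(-2*exp(-z)/5)


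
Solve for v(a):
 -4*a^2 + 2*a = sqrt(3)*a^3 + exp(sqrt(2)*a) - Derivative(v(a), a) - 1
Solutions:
 v(a) = C1 + sqrt(3)*a^4/4 + 4*a^3/3 - a^2 - a + sqrt(2)*exp(sqrt(2)*a)/2


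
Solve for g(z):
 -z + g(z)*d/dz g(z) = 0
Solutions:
 g(z) = -sqrt(C1 + z^2)
 g(z) = sqrt(C1 + z^2)


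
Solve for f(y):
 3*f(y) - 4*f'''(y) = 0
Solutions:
 f(y) = C3*exp(6^(1/3)*y/2) + (C1*sin(2^(1/3)*3^(5/6)*y/4) + C2*cos(2^(1/3)*3^(5/6)*y/4))*exp(-6^(1/3)*y/4)


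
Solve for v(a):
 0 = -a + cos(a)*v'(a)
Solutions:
 v(a) = C1 + Integral(a/cos(a), a)


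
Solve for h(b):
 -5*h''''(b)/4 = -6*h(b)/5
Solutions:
 h(b) = C1*exp(-24^(1/4)*sqrt(5)*b/5) + C2*exp(24^(1/4)*sqrt(5)*b/5) + C3*sin(24^(1/4)*sqrt(5)*b/5) + C4*cos(24^(1/4)*sqrt(5)*b/5)


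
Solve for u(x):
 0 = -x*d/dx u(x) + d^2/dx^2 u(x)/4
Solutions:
 u(x) = C1 + C2*erfi(sqrt(2)*x)


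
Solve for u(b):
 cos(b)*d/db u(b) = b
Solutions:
 u(b) = C1 + Integral(b/cos(b), b)


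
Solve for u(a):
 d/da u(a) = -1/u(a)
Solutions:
 u(a) = -sqrt(C1 - 2*a)
 u(a) = sqrt(C1 - 2*a)


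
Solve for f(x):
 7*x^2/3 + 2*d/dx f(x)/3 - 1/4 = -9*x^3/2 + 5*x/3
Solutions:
 f(x) = C1 - 27*x^4/16 - 7*x^3/6 + 5*x^2/4 + 3*x/8


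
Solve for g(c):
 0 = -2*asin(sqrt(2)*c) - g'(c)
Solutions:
 g(c) = C1 - 2*c*asin(sqrt(2)*c) - sqrt(2)*sqrt(1 - 2*c^2)


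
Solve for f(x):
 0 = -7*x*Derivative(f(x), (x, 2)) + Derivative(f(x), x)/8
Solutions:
 f(x) = C1 + C2*x^(57/56)


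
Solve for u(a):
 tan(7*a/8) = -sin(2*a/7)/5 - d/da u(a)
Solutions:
 u(a) = C1 + 8*log(cos(7*a/8))/7 + 7*cos(2*a/7)/10


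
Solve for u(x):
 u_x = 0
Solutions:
 u(x) = C1


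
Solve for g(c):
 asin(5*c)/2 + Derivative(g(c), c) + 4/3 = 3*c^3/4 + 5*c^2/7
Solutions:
 g(c) = C1 + 3*c^4/16 + 5*c^3/21 - c*asin(5*c)/2 - 4*c/3 - sqrt(1 - 25*c^2)/10


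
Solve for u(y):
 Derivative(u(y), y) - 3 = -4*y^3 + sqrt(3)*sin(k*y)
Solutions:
 u(y) = C1 - y^4 + 3*y - sqrt(3)*cos(k*y)/k


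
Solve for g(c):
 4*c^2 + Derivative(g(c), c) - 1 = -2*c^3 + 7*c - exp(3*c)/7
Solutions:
 g(c) = C1 - c^4/2 - 4*c^3/3 + 7*c^2/2 + c - exp(3*c)/21


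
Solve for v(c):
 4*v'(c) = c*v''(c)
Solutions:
 v(c) = C1 + C2*c^5


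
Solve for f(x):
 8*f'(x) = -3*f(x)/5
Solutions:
 f(x) = C1*exp(-3*x/40)


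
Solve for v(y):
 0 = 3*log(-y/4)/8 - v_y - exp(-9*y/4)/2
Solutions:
 v(y) = C1 + 3*y*log(-y)/8 + 3*y*(-2*log(2) - 1)/8 + 2*exp(-9*y/4)/9


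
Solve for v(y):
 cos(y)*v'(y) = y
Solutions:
 v(y) = C1 + Integral(y/cos(y), y)


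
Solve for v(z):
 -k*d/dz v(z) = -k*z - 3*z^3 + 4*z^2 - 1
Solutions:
 v(z) = C1 + z^2/2 + 3*z^4/(4*k) - 4*z^3/(3*k) + z/k


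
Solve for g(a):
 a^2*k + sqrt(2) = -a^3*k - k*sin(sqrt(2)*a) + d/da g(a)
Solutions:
 g(a) = C1 + a^4*k/4 + a^3*k/3 + sqrt(2)*a - sqrt(2)*k*cos(sqrt(2)*a)/2


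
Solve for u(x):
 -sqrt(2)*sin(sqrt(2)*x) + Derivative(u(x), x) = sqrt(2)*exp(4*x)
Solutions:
 u(x) = C1 + sqrt(2)*exp(4*x)/4 - cos(sqrt(2)*x)


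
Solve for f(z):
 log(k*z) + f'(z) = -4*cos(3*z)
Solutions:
 f(z) = C1 - z*log(k*z) + z - 4*sin(3*z)/3


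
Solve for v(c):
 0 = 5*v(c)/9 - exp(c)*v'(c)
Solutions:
 v(c) = C1*exp(-5*exp(-c)/9)


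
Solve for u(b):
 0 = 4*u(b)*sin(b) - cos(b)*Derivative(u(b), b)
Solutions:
 u(b) = C1/cos(b)^4


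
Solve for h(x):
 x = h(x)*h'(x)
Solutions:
 h(x) = -sqrt(C1 + x^2)
 h(x) = sqrt(C1 + x^2)


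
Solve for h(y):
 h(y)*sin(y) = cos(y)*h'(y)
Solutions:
 h(y) = C1/cos(y)


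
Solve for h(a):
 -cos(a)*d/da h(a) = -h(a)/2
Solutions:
 h(a) = C1*(sin(a) + 1)^(1/4)/(sin(a) - 1)^(1/4)


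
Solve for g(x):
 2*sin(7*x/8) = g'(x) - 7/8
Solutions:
 g(x) = C1 + 7*x/8 - 16*cos(7*x/8)/7


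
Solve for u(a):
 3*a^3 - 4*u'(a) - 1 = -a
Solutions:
 u(a) = C1 + 3*a^4/16 + a^2/8 - a/4


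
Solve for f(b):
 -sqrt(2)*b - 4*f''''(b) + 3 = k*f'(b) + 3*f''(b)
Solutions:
 f(b) = C1 + C2*exp(b*(-(k + sqrt(k^2 + 1))^(1/3) + (k + sqrt(k^2 + 1))^(-1/3))/2) + C3*exp(b*((k + sqrt(k^2 + 1))^(1/3)/4 - sqrt(3)*I*(k + sqrt(k^2 + 1))^(1/3)/4 + 1/((-1 + sqrt(3)*I)*(k + sqrt(k^2 + 1))^(1/3)))) + C4*exp(b*((k + sqrt(k^2 + 1))^(1/3)/4 + sqrt(3)*I*(k + sqrt(k^2 + 1))^(1/3)/4 - 1/((1 + sqrt(3)*I)*(k + sqrt(k^2 + 1))^(1/3)))) - sqrt(2)*b^2/(2*k) + 3*b/k + 3*sqrt(2)*b/k^2


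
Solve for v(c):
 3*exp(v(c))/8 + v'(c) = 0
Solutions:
 v(c) = log(1/(C1 + 3*c)) + 3*log(2)


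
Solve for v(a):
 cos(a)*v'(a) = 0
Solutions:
 v(a) = C1


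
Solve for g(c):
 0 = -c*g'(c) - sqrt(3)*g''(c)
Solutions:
 g(c) = C1 + C2*erf(sqrt(2)*3^(3/4)*c/6)


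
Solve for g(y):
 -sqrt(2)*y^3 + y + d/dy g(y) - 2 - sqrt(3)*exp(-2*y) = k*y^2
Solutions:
 g(y) = C1 + k*y^3/3 + sqrt(2)*y^4/4 - y^2/2 + 2*y - sqrt(3)*exp(-2*y)/2


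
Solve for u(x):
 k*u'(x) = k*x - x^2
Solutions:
 u(x) = C1 + x^2/2 - x^3/(3*k)


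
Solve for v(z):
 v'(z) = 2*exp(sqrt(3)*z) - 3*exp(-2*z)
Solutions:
 v(z) = C1 + 2*sqrt(3)*exp(sqrt(3)*z)/3 + 3*exp(-2*z)/2


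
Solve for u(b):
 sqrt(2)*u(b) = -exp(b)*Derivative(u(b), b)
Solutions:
 u(b) = C1*exp(sqrt(2)*exp(-b))


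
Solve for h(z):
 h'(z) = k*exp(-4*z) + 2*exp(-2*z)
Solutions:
 h(z) = C1 - k*exp(-4*z)/4 - exp(-2*z)


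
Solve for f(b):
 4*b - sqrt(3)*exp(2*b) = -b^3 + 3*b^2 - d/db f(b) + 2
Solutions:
 f(b) = C1 - b^4/4 + b^3 - 2*b^2 + 2*b + sqrt(3)*exp(2*b)/2


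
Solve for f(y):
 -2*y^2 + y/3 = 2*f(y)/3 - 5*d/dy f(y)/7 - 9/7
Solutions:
 f(y) = C1*exp(14*y/15) - 3*y^2 - 83*y/14 - 867/196


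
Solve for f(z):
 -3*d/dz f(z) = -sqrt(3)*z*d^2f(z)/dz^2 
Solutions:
 f(z) = C1 + C2*z^(1 + sqrt(3))


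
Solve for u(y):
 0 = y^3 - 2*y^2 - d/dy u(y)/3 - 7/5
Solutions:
 u(y) = C1 + 3*y^4/4 - 2*y^3 - 21*y/5


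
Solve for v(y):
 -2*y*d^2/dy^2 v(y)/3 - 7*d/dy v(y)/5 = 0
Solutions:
 v(y) = C1 + C2/y^(11/10)


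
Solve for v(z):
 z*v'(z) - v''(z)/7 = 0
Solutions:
 v(z) = C1 + C2*erfi(sqrt(14)*z/2)


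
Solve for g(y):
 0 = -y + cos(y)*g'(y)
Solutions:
 g(y) = C1 + Integral(y/cos(y), y)


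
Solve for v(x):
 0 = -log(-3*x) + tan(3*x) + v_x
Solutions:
 v(x) = C1 + x*log(-x) - x + x*log(3) + log(cos(3*x))/3


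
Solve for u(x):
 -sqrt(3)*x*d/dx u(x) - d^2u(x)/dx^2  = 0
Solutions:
 u(x) = C1 + C2*erf(sqrt(2)*3^(1/4)*x/2)


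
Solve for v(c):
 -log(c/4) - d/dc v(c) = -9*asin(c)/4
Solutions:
 v(c) = C1 - c*log(c) + 9*c*asin(c)/4 + c + 2*c*log(2) + 9*sqrt(1 - c^2)/4


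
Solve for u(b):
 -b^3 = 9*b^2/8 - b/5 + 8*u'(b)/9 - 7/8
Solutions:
 u(b) = C1 - 9*b^4/32 - 27*b^3/64 + 9*b^2/80 + 63*b/64


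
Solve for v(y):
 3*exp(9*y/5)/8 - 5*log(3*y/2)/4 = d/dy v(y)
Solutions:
 v(y) = C1 - 5*y*log(y)/4 + 5*y*(-log(3) + log(2) + 1)/4 + 5*exp(9*y/5)/24


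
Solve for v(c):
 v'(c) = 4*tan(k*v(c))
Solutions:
 v(c) = Piecewise((-asin(exp(C1*k + 4*c*k))/k + pi/k, Ne(k, 0)), (nan, True))
 v(c) = Piecewise((asin(exp(C1*k + 4*c*k))/k, Ne(k, 0)), (nan, True))


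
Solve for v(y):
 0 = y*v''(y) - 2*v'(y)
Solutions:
 v(y) = C1 + C2*y^3


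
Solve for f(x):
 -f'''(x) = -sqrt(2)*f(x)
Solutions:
 f(x) = C3*exp(2^(1/6)*x) + (C1*sin(2^(1/6)*sqrt(3)*x/2) + C2*cos(2^(1/6)*sqrt(3)*x/2))*exp(-2^(1/6)*x/2)


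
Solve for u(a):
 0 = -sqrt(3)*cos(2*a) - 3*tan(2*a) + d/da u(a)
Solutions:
 u(a) = C1 - 3*log(cos(2*a))/2 + sqrt(3)*sin(2*a)/2


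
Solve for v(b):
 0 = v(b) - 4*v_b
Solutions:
 v(b) = C1*exp(b/4)


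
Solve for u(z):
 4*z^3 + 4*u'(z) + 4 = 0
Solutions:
 u(z) = C1 - z^4/4 - z


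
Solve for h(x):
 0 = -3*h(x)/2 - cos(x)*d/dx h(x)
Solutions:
 h(x) = C1*(sin(x) - 1)^(3/4)/(sin(x) + 1)^(3/4)


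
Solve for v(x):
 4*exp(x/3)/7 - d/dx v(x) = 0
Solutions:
 v(x) = C1 + 12*exp(x/3)/7


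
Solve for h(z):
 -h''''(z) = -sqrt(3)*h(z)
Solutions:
 h(z) = C1*exp(-3^(1/8)*z) + C2*exp(3^(1/8)*z) + C3*sin(3^(1/8)*z) + C4*cos(3^(1/8)*z)


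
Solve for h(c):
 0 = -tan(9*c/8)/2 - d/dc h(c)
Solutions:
 h(c) = C1 + 4*log(cos(9*c/8))/9


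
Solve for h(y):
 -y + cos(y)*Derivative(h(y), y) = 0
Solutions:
 h(y) = C1 + Integral(y/cos(y), y)


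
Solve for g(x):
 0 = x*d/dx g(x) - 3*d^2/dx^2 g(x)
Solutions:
 g(x) = C1 + C2*erfi(sqrt(6)*x/6)


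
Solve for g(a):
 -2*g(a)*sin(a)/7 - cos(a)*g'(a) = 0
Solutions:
 g(a) = C1*cos(a)^(2/7)


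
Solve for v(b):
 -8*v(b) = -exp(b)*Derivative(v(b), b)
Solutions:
 v(b) = C1*exp(-8*exp(-b))


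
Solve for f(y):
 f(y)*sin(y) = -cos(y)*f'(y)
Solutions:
 f(y) = C1*cos(y)


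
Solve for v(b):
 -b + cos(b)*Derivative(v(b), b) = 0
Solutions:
 v(b) = C1 + Integral(b/cos(b), b)


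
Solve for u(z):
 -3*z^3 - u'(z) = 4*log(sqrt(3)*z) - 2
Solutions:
 u(z) = C1 - 3*z^4/4 - 4*z*log(z) - z*log(9) + 6*z


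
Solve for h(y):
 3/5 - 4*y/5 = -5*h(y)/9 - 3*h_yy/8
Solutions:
 h(y) = C1*sin(2*sqrt(30)*y/9) + C2*cos(2*sqrt(30)*y/9) + 36*y/25 - 27/25


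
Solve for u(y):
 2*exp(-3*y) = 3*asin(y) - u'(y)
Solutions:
 u(y) = C1 + 3*y*asin(y) + 3*sqrt(1 - y^2) + 2*exp(-3*y)/3


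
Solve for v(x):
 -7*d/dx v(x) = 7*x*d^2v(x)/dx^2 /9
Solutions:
 v(x) = C1 + C2/x^8


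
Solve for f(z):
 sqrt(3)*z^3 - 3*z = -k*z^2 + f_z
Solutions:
 f(z) = C1 + k*z^3/3 + sqrt(3)*z^4/4 - 3*z^2/2


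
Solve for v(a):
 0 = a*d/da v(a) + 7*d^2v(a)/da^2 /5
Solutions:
 v(a) = C1 + C2*erf(sqrt(70)*a/14)


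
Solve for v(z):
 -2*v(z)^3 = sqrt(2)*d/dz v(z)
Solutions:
 v(z) = -sqrt(2)*sqrt(-1/(C1 - sqrt(2)*z))/2
 v(z) = sqrt(2)*sqrt(-1/(C1 - sqrt(2)*z))/2


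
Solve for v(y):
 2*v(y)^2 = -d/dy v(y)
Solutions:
 v(y) = 1/(C1 + 2*y)


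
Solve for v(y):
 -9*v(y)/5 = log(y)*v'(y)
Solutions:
 v(y) = C1*exp(-9*li(y)/5)


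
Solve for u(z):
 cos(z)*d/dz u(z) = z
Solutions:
 u(z) = C1 + Integral(z/cos(z), z)


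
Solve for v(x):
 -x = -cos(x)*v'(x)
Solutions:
 v(x) = C1 + Integral(x/cos(x), x)


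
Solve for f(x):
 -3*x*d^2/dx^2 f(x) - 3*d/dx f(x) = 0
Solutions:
 f(x) = C1 + C2*log(x)


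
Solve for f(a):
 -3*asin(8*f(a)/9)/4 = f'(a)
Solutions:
 Integral(1/asin(8*_y/9), (_y, f(a))) = C1 - 3*a/4


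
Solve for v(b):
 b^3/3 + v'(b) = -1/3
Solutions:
 v(b) = C1 - b^4/12 - b/3


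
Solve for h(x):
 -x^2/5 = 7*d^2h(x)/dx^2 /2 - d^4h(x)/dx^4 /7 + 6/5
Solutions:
 h(x) = C1 + C2*x + C3*exp(-7*sqrt(2)*x/2) + C4*exp(7*sqrt(2)*x/2) - x^4/210 - 298*x^2/1715


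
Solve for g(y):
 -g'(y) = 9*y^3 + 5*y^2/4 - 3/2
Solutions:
 g(y) = C1 - 9*y^4/4 - 5*y^3/12 + 3*y/2


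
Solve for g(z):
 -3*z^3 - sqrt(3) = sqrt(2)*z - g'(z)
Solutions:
 g(z) = C1 + 3*z^4/4 + sqrt(2)*z^2/2 + sqrt(3)*z


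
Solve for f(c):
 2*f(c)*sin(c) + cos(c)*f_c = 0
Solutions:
 f(c) = C1*cos(c)^2


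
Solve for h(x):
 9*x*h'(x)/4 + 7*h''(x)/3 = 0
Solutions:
 h(x) = C1 + C2*erf(3*sqrt(42)*x/28)


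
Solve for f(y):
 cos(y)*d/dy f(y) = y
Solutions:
 f(y) = C1 + Integral(y/cos(y), y)


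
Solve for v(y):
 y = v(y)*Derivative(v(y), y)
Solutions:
 v(y) = -sqrt(C1 + y^2)
 v(y) = sqrt(C1 + y^2)


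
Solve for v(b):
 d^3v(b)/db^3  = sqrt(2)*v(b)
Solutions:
 v(b) = C3*exp(2^(1/6)*b) + (C1*sin(2^(1/6)*sqrt(3)*b/2) + C2*cos(2^(1/6)*sqrt(3)*b/2))*exp(-2^(1/6)*b/2)


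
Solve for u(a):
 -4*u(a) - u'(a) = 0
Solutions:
 u(a) = C1*exp(-4*a)


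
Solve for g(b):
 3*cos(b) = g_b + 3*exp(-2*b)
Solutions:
 g(b) = C1 + 3*sin(b) + 3*exp(-2*b)/2


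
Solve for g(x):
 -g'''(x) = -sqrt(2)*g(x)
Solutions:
 g(x) = C3*exp(2^(1/6)*x) + (C1*sin(2^(1/6)*sqrt(3)*x/2) + C2*cos(2^(1/6)*sqrt(3)*x/2))*exp(-2^(1/6)*x/2)


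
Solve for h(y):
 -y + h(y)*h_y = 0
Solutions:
 h(y) = -sqrt(C1 + y^2)
 h(y) = sqrt(C1 + y^2)


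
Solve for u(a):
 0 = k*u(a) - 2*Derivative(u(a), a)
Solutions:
 u(a) = C1*exp(a*k/2)


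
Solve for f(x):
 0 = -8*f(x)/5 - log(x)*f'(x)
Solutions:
 f(x) = C1*exp(-8*li(x)/5)


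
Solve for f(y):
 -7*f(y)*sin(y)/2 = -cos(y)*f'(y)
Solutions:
 f(y) = C1/cos(y)^(7/2)


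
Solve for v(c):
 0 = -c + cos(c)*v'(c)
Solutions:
 v(c) = C1 + Integral(c/cos(c), c)


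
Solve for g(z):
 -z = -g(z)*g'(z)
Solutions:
 g(z) = -sqrt(C1 + z^2)
 g(z) = sqrt(C1 + z^2)


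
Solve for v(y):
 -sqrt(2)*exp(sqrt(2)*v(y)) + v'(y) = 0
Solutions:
 v(y) = sqrt(2)*(2*log(-1/(C1 + sqrt(2)*y)) - log(2))/4


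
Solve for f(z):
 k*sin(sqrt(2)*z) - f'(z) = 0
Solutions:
 f(z) = C1 - sqrt(2)*k*cos(sqrt(2)*z)/2


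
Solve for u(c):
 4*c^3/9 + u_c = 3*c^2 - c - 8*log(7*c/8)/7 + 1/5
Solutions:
 u(c) = C1 - c^4/9 + c^3 - c^2/2 - 8*c*log(c)/7 - 8*c*log(7)/7 + 47*c/35 + 24*c*log(2)/7


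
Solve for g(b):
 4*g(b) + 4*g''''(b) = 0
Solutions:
 g(b) = (C1*sin(sqrt(2)*b/2) + C2*cos(sqrt(2)*b/2))*exp(-sqrt(2)*b/2) + (C3*sin(sqrt(2)*b/2) + C4*cos(sqrt(2)*b/2))*exp(sqrt(2)*b/2)


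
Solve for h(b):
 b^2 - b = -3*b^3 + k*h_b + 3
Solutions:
 h(b) = C1 + 3*b^4/(4*k) + b^3/(3*k) - b^2/(2*k) - 3*b/k


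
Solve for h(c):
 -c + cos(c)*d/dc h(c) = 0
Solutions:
 h(c) = C1 + Integral(c/cos(c), c)


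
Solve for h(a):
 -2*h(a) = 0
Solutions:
 h(a) = 0


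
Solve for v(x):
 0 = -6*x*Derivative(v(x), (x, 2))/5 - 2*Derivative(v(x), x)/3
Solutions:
 v(x) = C1 + C2*x^(4/9)


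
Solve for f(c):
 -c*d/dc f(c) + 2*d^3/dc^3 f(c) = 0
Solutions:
 f(c) = C1 + Integral(C2*airyai(2^(2/3)*c/2) + C3*airybi(2^(2/3)*c/2), c)


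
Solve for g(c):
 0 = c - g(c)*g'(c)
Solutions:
 g(c) = -sqrt(C1 + c^2)
 g(c) = sqrt(C1 + c^2)


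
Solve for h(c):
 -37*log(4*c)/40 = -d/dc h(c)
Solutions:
 h(c) = C1 + 37*c*log(c)/40 - 37*c/40 + 37*c*log(2)/20


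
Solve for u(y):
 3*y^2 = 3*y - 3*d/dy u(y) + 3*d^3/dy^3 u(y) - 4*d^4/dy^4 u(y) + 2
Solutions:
 u(y) = C1 + C2*exp(y*((4*sqrt(33) + 23)^(-1/3) + 2 + (4*sqrt(33) + 23)^(1/3))/8)*sin(sqrt(3)*y*(-(4*sqrt(33) + 23)^(1/3) + (4*sqrt(33) + 23)^(-1/3))/8) + C3*exp(y*((4*sqrt(33) + 23)^(-1/3) + 2 + (4*sqrt(33) + 23)^(1/3))/8)*cos(sqrt(3)*y*(-(4*sqrt(33) + 23)^(1/3) + (4*sqrt(33) + 23)^(-1/3))/8) + C4*exp(y*(-(4*sqrt(33) + 23)^(1/3) - 1/(4*sqrt(33) + 23)^(1/3) + 1)/4) - y^3/3 + y^2/2 - 4*y/3


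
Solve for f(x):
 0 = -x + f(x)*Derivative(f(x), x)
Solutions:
 f(x) = -sqrt(C1 + x^2)
 f(x) = sqrt(C1 + x^2)


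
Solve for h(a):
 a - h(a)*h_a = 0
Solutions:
 h(a) = -sqrt(C1 + a^2)
 h(a) = sqrt(C1 + a^2)


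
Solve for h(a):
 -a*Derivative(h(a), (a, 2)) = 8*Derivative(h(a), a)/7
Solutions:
 h(a) = C1 + C2/a^(1/7)


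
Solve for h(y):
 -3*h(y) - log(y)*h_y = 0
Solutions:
 h(y) = C1*exp(-3*li(y))


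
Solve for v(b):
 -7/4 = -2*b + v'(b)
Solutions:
 v(b) = C1 + b^2 - 7*b/4


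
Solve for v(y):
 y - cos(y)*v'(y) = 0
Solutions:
 v(y) = C1 + Integral(y/cos(y), y)


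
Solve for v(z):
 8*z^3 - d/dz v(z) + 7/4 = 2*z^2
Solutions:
 v(z) = C1 + 2*z^4 - 2*z^3/3 + 7*z/4


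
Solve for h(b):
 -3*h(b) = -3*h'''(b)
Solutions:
 h(b) = C3*exp(b) + (C1*sin(sqrt(3)*b/2) + C2*cos(sqrt(3)*b/2))*exp(-b/2)


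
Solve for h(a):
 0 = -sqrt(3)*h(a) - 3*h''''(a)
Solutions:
 h(a) = (C1*sin(sqrt(2)*3^(7/8)*a/6) + C2*cos(sqrt(2)*3^(7/8)*a/6))*exp(-sqrt(2)*3^(7/8)*a/6) + (C3*sin(sqrt(2)*3^(7/8)*a/6) + C4*cos(sqrt(2)*3^(7/8)*a/6))*exp(sqrt(2)*3^(7/8)*a/6)


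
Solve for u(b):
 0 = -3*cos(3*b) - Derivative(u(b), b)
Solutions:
 u(b) = C1 - sin(3*b)


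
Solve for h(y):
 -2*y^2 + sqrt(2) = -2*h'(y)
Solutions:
 h(y) = C1 + y^3/3 - sqrt(2)*y/2


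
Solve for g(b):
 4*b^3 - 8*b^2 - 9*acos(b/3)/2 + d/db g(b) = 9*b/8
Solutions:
 g(b) = C1 - b^4 + 8*b^3/3 + 9*b^2/16 + 9*b*acos(b/3)/2 - 9*sqrt(9 - b^2)/2


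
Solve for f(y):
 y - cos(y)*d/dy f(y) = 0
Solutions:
 f(y) = C1 + Integral(y/cos(y), y)


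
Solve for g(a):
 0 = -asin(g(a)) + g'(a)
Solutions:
 Integral(1/asin(_y), (_y, g(a))) = C1 + a


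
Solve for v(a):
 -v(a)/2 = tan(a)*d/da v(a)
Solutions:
 v(a) = C1/sqrt(sin(a))


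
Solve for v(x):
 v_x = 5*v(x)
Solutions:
 v(x) = C1*exp(5*x)


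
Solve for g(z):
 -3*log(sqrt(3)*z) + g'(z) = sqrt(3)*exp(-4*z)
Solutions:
 g(z) = C1 + 3*z*log(z) + z*(-3 + 3*log(3)/2) - sqrt(3)*exp(-4*z)/4


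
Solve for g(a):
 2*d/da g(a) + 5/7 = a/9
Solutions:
 g(a) = C1 + a^2/36 - 5*a/14


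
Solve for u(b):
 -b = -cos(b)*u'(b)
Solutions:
 u(b) = C1 + Integral(b/cos(b), b)


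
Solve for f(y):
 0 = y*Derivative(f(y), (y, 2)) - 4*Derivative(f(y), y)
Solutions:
 f(y) = C1 + C2*y^5


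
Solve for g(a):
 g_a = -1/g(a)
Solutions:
 g(a) = -sqrt(C1 - 2*a)
 g(a) = sqrt(C1 - 2*a)


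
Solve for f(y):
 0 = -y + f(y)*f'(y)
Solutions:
 f(y) = -sqrt(C1 + y^2)
 f(y) = sqrt(C1 + y^2)


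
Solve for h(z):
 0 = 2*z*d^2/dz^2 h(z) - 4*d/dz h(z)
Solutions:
 h(z) = C1 + C2*z^3


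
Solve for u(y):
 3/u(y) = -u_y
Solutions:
 u(y) = -sqrt(C1 - 6*y)
 u(y) = sqrt(C1 - 6*y)


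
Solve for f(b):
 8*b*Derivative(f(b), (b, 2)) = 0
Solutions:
 f(b) = C1 + C2*b


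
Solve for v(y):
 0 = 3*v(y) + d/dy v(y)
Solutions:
 v(y) = C1*exp(-3*y)


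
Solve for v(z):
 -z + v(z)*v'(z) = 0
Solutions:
 v(z) = -sqrt(C1 + z^2)
 v(z) = sqrt(C1 + z^2)


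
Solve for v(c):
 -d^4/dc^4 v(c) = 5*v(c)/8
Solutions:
 v(c) = (C1*sin(2^(3/4)*5^(1/4)*c/4) + C2*cos(2^(3/4)*5^(1/4)*c/4))*exp(-2^(3/4)*5^(1/4)*c/4) + (C3*sin(2^(3/4)*5^(1/4)*c/4) + C4*cos(2^(3/4)*5^(1/4)*c/4))*exp(2^(3/4)*5^(1/4)*c/4)


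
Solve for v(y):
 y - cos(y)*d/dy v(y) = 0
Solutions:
 v(y) = C1 + Integral(y/cos(y), y)


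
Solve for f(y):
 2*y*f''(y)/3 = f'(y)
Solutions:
 f(y) = C1 + C2*y^(5/2)


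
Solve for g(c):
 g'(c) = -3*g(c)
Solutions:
 g(c) = C1*exp(-3*c)


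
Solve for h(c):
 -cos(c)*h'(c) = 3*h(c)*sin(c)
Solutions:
 h(c) = C1*cos(c)^3


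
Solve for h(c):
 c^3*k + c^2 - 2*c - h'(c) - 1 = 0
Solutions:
 h(c) = C1 + c^4*k/4 + c^3/3 - c^2 - c


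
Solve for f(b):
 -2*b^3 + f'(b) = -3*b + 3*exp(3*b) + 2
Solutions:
 f(b) = C1 + b^4/2 - 3*b^2/2 + 2*b + exp(3*b)


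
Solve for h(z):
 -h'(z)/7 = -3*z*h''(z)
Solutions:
 h(z) = C1 + C2*z^(22/21)


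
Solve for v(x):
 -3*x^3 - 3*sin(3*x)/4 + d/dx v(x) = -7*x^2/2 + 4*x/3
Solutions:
 v(x) = C1 + 3*x^4/4 - 7*x^3/6 + 2*x^2/3 - cos(3*x)/4


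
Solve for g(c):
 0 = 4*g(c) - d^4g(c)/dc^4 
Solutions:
 g(c) = C1*exp(-sqrt(2)*c) + C2*exp(sqrt(2)*c) + C3*sin(sqrt(2)*c) + C4*cos(sqrt(2)*c)


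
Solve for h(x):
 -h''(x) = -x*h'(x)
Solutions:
 h(x) = C1 + C2*erfi(sqrt(2)*x/2)


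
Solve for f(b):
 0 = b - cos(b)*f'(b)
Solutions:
 f(b) = C1 + Integral(b/cos(b), b)


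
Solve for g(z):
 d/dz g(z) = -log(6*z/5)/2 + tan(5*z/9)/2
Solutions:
 g(z) = C1 - z*log(z)/2 - z*log(6) + z/2 + z*log(30)/2 - 9*log(cos(5*z/9))/10


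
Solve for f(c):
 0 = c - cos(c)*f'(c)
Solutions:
 f(c) = C1 + Integral(c/cos(c), c)


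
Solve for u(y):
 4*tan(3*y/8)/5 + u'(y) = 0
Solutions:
 u(y) = C1 + 32*log(cos(3*y/8))/15


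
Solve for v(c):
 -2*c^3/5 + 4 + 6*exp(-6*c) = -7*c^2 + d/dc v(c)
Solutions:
 v(c) = C1 - c^4/10 + 7*c^3/3 + 4*c - exp(-6*c)


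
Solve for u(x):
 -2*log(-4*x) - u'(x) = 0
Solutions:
 u(x) = C1 - 2*x*log(-x) + 2*x*(1 - 2*log(2))


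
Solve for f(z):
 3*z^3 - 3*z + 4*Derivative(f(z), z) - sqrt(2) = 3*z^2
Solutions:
 f(z) = C1 - 3*z^4/16 + z^3/4 + 3*z^2/8 + sqrt(2)*z/4


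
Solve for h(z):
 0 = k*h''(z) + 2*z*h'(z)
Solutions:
 h(z) = C1 + C2*sqrt(k)*erf(z*sqrt(1/k))


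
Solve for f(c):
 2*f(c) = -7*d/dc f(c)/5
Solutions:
 f(c) = C1*exp(-10*c/7)


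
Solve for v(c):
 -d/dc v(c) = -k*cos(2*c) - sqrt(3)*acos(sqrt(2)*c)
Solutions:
 v(c) = C1 + k*sin(2*c)/2 + sqrt(3)*(c*acos(sqrt(2)*c) - sqrt(2)*sqrt(1 - 2*c^2)/2)


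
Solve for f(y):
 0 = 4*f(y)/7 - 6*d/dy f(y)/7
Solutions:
 f(y) = C1*exp(2*y/3)


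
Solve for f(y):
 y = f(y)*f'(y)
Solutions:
 f(y) = -sqrt(C1 + y^2)
 f(y) = sqrt(C1 + y^2)


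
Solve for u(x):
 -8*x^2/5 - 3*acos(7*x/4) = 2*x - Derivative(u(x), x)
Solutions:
 u(x) = C1 + 8*x^3/15 + x^2 + 3*x*acos(7*x/4) - 3*sqrt(16 - 49*x^2)/7


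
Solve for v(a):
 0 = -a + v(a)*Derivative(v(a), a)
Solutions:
 v(a) = -sqrt(C1 + a^2)
 v(a) = sqrt(C1 + a^2)


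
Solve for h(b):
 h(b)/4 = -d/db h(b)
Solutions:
 h(b) = C1*exp(-b/4)


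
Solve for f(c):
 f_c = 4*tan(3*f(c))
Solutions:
 f(c) = -asin(C1*exp(12*c))/3 + pi/3
 f(c) = asin(C1*exp(12*c))/3


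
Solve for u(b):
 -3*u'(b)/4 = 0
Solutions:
 u(b) = C1


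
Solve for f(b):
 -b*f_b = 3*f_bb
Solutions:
 f(b) = C1 + C2*erf(sqrt(6)*b/6)


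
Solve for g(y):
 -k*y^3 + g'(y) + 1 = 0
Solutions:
 g(y) = C1 + k*y^4/4 - y


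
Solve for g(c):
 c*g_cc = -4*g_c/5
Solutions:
 g(c) = C1 + C2*c^(1/5)


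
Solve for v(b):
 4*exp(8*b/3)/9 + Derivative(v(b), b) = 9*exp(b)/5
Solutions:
 v(b) = C1 - exp(8*b/3)/6 + 9*exp(b)/5


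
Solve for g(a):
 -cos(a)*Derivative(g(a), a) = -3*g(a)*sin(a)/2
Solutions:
 g(a) = C1/cos(a)^(3/2)


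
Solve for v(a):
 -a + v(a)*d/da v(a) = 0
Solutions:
 v(a) = -sqrt(C1 + a^2)
 v(a) = sqrt(C1 + a^2)


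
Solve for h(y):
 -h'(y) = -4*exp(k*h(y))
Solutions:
 h(y) = Piecewise((log(-1/(C1*k + 4*k*y))/k, Ne(k, 0)), (nan, True))
 h(y) = Piecewise((C1 + 4*y, Eq(k, 0)), (nan, True))


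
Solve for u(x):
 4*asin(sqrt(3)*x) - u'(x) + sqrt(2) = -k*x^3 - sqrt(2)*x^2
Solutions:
 u(x) = C1 + k*x^4/4 + sqrt(2)*x^3/3 + 4*x*asin(sqrt(3)*x) + sqrt(2)*x + 4*sqrt(3)*sqrt(1 - 3*x^2)/3


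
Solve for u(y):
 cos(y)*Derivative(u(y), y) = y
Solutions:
 u(y) = C1 + Integral(y/cos(y), y)


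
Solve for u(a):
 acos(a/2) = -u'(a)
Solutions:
 u(a) = C1 - a*acos(a/2) + sqrt(4 - a^2)


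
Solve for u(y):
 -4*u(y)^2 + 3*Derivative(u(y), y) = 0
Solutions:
 u(y) = -3/(C1 + 4*y)


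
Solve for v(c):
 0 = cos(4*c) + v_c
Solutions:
 v(c) = C1 - sin(4*c)/4


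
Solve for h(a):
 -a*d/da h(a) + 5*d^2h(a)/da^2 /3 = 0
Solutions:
 h(a) = C1 + C2*erfi(sqrt(30)*a/10)


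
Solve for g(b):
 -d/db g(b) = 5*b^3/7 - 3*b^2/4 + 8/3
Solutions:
 g(b) = C1 - 5*b^4/28 + b^3/4 - 8*b/3


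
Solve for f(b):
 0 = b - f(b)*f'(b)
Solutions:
 f(b) = -sqrt(C1 + b^2)
 f(b) = sqrt(C1 + b^2)


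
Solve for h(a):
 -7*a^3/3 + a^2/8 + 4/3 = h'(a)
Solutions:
 h(a) = C1 - 7*a^4/12 + a^3/24 + 4*a/3


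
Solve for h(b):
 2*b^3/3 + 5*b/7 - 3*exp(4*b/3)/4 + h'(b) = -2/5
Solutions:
 h(b) = C1 - b^4/6 - 5*b^2/14 - 2*b/5 + 9*exp(4*b/3)/16


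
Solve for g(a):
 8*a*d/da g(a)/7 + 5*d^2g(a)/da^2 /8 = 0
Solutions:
 g(a) = C1 + C2*erf(4*sqrt(70)*a/35)


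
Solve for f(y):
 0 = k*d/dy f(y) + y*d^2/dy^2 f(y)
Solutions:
 f(y) = C1 + y^(1 - re(k))*(C2*sin(log(y)*Abs(im(k))) + C3*cos(log(y)*im(k)))


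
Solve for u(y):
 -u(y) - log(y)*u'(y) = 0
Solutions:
 u(y) = C1*exp(-li(y))


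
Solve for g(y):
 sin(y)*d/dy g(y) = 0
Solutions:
 g(y) = C1


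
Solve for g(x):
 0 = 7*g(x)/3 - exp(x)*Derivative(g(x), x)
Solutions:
 g(x) = C1*exp(-7*exp(-x)/3)


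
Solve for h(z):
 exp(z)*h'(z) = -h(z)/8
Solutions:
 h(z) = C1*exp(exp(-z)/8)


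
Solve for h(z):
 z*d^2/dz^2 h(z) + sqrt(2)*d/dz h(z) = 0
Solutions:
 h(z) = C1 + C2*z^(1 - sqrt(2))


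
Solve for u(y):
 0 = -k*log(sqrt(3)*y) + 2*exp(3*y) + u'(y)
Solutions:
 u(y) = C1 + k*y*log(y) + k*y*(-1 + log(3)/2) - 2*exp(3*y)/3


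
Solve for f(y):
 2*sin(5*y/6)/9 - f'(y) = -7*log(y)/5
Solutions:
 f(y) = C1 + 7*y*log(y)/5 - 7*y/5 - 4*cos(5*y/6)/15


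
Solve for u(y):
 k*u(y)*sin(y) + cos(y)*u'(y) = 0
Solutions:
 u(y) = C1*exp(k*log(cos(y)))


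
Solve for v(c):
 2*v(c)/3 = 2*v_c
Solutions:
 v(c) = C1*exp(c/3)


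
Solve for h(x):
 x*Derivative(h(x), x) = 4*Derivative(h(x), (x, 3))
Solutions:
 h(x) = C1 + Integral(C2*airyai(2^(1/3)*x/2) + C3*airybi(2^(1/3)*x/2), x)


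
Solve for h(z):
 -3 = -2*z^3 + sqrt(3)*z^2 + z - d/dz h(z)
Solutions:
 h(z) = C1 - z^4/2 + sqrt(3)*z^3/3 + z^2/2 + 3*z


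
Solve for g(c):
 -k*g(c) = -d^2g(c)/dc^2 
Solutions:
 g(c) = C1*exp(-c*sqrt(k)) + C2*exp(c*sqrt(k))


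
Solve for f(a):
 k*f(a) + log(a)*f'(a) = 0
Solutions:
 f(a) = C1*exp(-k*li(a))


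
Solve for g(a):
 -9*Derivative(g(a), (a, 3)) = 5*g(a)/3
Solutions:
 g(a) = C3*exp(-5^(1/3)*a/3) + (C1*sin(sqrt(3)*5^(1/3)*a/6) + C2*cos(sqrt(3)*5^(1/3)*a/6))*exp(5^(1/3)*a/6)


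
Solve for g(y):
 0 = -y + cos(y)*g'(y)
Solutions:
 g(y) = C1 + Integral(y/cos(y), y)


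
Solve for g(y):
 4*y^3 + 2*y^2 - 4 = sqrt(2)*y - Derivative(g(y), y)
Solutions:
 g(y) = C1 - y^4 - 2*y^3/3 + sqrt(2)*y^2/2 + 4*y


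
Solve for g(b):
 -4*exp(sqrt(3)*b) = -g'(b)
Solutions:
 g(b) = C1 + 4*sqrt(3)*exp(sqrt(3)*b)/3


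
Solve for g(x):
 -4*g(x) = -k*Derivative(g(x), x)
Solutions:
 g(x) = C1*exp(4*x/k)


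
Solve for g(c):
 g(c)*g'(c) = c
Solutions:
 g(c) = -sqrt(C1 + c^2)
 g(c) = sqrt(C1 + c^2)


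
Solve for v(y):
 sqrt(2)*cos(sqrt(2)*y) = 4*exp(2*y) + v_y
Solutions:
 v(y) = C1 - 2*exp(2*y) + sin(sqrt(2)*y)


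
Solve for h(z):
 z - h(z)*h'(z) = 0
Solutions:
 h(z) = -sqrt(C1 + z^2)
 h(z) = sqrt(C1 + z^2)


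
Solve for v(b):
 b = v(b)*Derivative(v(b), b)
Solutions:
 v(b) = -sqrt(C1 + b^2)
 v(b) = sqrt(C1 + b^2)


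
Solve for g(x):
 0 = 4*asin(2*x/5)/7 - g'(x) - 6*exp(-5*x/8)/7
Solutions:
 g(x) = C1 + 4*x*asin(2*x/5)/7 + 2*sqrt(25 - 4*x^2)/7 + 48*exp(-5*x/8)/35


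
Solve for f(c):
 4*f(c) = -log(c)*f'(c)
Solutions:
 f(c) = C1*exp(-4*li(c))


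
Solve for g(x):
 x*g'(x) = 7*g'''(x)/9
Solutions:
 g(x) = C1 + Integral(C2*airyai(21^(2/3)*x/7) + C3*airybi(21^(2/3)*x/7), x)


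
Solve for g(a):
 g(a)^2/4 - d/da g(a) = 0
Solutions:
 g(a) = -4/(C1 + a)


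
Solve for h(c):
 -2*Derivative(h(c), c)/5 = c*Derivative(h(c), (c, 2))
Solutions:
 h(c) = C1 + C2*c^(3/5)


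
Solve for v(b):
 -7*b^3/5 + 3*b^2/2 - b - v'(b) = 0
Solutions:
 v(b) = C1 - 7*b^4/20 + b^3/2 - b^2/2


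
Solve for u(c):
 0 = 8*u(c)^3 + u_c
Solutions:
 u(c) = -sqrt(2)*sqrt(-1/(C1 - 8*c))/2
 u(c) = sqrt(2)*sqrt(-1/(C1 - 8*c))/2


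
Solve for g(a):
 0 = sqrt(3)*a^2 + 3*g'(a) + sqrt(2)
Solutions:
 g(a) = C1 - sqrt(3)*a^3/9 - sqrt(2)*a/3


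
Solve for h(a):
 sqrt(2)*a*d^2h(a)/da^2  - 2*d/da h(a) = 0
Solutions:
 h(a) = C1 + C2*a^(1 + sqrt(2))


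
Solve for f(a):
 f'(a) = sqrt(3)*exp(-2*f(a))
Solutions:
 f(a) = log(-sqrt(C1 + 2*sqrt(3)*a))
 f(a) = log(C1 + 2*sqrt(3)*a)/2


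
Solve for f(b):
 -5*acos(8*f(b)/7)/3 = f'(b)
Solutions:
 Integral(1/acos(8*_y/7), (_y, f(b))) = C1 - 5*b/3


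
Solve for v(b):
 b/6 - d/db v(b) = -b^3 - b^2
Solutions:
 v(b) = C1 + b^4/4 + b^3/3 + b^2/12


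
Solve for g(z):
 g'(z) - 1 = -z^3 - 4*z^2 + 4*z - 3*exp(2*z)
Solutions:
 g(z) = C1 - z^4/4 - 4*z^3/3 + 2*z^2 + z - 3*exp(2*z)/2


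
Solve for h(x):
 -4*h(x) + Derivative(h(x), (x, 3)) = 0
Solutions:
 h(x) = C3*exp(2^(2/3)*x) + (C1*sin(2^(2/3)*sqrt(3)*x/2) + C2*cos(2^(2/3)*sqrt(3)*x/2))*exp(-2^(2/3)*x/2)


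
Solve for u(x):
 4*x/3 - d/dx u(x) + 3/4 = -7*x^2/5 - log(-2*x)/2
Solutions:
 u(x) = C1 + 7*x^3/15 + 2*x^2/3 + x*log(-x)/2 + x*(1 + 2*log(2))/4


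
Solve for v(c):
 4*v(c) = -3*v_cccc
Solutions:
 v(c) = (C1*sin(3^(3/4)*c/3) + C2*cos(3^(3/4)*c/3))*exp(-3^(3/4)*c/3) + (C3*sin(3^(3/4)*c/3) + C4*cos(3^(3/4)*c/3))*exp(3^(3/4)*c/3)


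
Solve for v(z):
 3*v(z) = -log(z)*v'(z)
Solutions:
 v(z) = C1*exp(-3*li(z))


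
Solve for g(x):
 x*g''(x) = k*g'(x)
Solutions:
 g(x) = C1 + x^(re(k) + 1)*(C2*sin(log(x)*Abs(im(k))) + C3*cos(log(x)*im(k)))


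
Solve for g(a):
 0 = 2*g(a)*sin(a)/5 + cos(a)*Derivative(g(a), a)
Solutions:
 g(a) = C1*cos(a)^(2/5)


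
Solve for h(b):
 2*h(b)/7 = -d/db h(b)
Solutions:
 h(b) = C1*exp(-2*b/7)


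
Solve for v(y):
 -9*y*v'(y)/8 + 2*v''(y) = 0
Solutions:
 v(y) = C1 + C2*erfi(3*sqrt(2)*y/8)


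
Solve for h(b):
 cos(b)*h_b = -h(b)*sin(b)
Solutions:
 h(b) = C1*cos(b)


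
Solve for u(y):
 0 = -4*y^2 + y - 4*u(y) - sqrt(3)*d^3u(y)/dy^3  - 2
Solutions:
 u(y) = C3*exp(-2^(2/3)*3^(5/6)*y/3) - y^2 + y/4 + (C1*sin(2^(2/3)*3^(1/3)*y/2) + C2*cos(2^(2/3)*3^(1/3)*y/2))*exp(2^(2/3)*3^(5/6)*y/6) - 1/2


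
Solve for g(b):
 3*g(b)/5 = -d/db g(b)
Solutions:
 g(b) = C1*exp(-3*b/5)


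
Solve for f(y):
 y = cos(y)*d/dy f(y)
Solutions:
 f(y) = C1 + Integral(y/cos(y), y)


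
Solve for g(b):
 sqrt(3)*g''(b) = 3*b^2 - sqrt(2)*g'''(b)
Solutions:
 g(b) = C1 + C2*b + C3*exp(-sqrt(6)*b/2) + sqrt(3)*b^4/12 - sqrt(2)*b^3/3 + 2*sqrt(3)*b^2/3


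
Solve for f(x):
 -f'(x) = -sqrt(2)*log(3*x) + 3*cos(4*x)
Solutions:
 f(x) = C1 + sqrt(2)*x*(log(x) - 1) + sqrt(2)*x*log(3) - 3*sin(4*x)/4


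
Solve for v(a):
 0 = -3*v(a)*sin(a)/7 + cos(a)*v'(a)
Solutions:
 v(a) = C1/cos(a)^(3/7)


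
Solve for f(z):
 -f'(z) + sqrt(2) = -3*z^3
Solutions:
 f(z) = C1 + 3*z^4/4 + sqrt(2)*z


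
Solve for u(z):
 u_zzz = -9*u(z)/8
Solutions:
 u(z) = C3*exp(-3^(2/3)*z/2) + (C1*sin(3*3^(1/6)*z/4) + C2*cos(3*3^(1/6)*z/4))*exp(3^(2/3)*z/4)


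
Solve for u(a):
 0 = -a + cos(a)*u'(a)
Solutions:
 u(a) = C1 + Integral(a/cos(a), a)


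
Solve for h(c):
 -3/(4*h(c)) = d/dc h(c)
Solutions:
 h(c) = -sqrt(C1 - 6*c)/2
 h(c) = sqrt(C1 - 6*c)/2


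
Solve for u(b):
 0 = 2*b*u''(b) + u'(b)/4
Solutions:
 u(b) = C1 + C2*b^(7/8)


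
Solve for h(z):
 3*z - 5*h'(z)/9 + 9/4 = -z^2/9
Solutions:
 h(z) = C1 + z^3/15 + 27*z^2/10 + 81*z/20


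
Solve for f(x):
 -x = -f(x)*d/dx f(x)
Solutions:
 f(x) = -sqrt(C1 + x^2)
 f(x) = sqrt(C1 + x^2)


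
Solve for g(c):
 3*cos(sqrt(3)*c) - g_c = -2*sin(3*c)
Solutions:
 g(c) = C1 + sqrt(3)*sin(sqrt(3)*c) - 2*cos(3*c)/3


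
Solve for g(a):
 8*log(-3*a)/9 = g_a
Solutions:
 g(a) = C1 + 8*a*log(-a)/9 + 8*a*(-1 + log(3))/9


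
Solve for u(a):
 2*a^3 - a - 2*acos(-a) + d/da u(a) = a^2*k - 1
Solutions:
 u(a) = C1 - a^4/2 + a^3*k/3 + a^2/2 + 2*a*acos(-a) - a + 2*sqrt(1 - a^2)


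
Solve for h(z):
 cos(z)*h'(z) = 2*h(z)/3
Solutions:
 h(z) = C1*(sin(z) + 1)^(1/3)/(sin(z) - 1)^(1/3)


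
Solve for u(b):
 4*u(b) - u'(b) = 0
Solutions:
 u(b) = C1*exp(4*b)


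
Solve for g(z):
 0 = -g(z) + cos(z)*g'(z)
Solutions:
 g(z) = C1*sqrt(sin(z) + 1)/sqrt(sin(z) - 1)


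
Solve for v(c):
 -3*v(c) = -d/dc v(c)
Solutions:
 v(c) = C1*exp(3*c)


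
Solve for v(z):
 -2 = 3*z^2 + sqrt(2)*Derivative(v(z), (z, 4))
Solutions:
 v(z) = C1 + C2*z + C3*z^2 + C4*z^3 - sqrt(2)*z^6/240 - sqrt(2)*z^4/24


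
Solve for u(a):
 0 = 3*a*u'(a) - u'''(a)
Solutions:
 u(a) = C1 + Integral(C2*airyai(3^(1/3)*a) + C3*airybi(3^(1/3)*a), a)


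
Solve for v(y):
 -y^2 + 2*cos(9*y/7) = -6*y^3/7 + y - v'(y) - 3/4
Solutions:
 v(y) = C1 - 3*y^4/14 + y^3/3 + y^2/2 - 3*y/4 - 14*sin(9*y/7)/9


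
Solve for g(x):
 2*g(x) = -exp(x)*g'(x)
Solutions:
 g(x) = C1*exp(2*exp(-x))


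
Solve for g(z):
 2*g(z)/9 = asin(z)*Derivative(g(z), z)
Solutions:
 g(z) = C1*exp(2*Integral(1/asin(z), z)/9)


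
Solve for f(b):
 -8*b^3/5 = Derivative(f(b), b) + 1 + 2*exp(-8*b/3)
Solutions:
 f(b) = C1 - 2*b^4/5 - b + 3*exp(-8*b/3)/4


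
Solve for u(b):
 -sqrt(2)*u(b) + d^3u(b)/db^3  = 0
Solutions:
 u(b) = C3*exp(2^(1/6)*b) + (C1*sin(2^(1/6)*sqrt(3)*b/2) + C2*cos(2^(1/6)*sqrt(3)*b/2))*exp(-2^(1/6)*b/2)


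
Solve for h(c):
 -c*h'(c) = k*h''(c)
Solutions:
 h(c) = C1 + C2*sqrt(k)*erf(sqrt(2)*c*sqrt(1/k)/2)


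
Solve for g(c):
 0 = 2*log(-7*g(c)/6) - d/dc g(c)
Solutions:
 -Integral(1/(log(-_y) - log(6) + log(7)), (_y, g(c)))/2 = C1 - c


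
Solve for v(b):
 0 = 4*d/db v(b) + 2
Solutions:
 v(b) = C1 - b/2


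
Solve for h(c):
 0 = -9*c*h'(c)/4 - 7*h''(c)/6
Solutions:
 h(c) = C1 + C2*erf(3*sqrt(21)*c/14)


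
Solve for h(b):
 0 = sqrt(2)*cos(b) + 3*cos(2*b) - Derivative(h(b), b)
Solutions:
 h(b) = C1 + sqrt(2)*sin(b) + 3*sin(2*b)/2


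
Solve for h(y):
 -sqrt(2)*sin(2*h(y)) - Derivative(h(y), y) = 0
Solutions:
 h(y) = pi - acos((-C1 - exp(4*sqrt(2)*y))/(C1 - exp(4*sqrt(2)*y)))/2
 h(y) = acos((-C1 - exp(4*sqrt(2)*y))/(C1 - exp(4*sqrt(2)*y)))/2


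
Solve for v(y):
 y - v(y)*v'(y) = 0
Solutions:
 v(y) = -sqrt(C1 + y^2)
 v(y) = sqrt(C1 + y^2)


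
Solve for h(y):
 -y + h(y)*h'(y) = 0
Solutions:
 h(y) = -sqrt(C1 + y^2)
 h(y) = sqrt(C1 + y^2)


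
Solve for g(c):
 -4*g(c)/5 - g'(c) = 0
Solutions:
 g(c) = C1*exp(-4*c/5)


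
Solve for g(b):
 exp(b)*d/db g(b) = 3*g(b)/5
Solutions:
 g(b) = C1*exp(-3*exp(-b)/5)


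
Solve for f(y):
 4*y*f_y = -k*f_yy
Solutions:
 f(y) = C1 + C2*sqrt(k)*erf(sqrt(2)*y*sqrt(1/k))


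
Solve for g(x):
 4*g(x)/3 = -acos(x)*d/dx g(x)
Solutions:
 g(x) = C1*exp(-4*Integral(1/acos(x), x)/3)


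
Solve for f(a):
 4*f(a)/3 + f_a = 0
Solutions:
 f(a) = C1*exp(-4*a/3)


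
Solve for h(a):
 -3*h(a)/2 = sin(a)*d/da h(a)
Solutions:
 h(a) = C1*(cos(a) + 1)^(3/4)/(cos(a) - 1)^(3/4)


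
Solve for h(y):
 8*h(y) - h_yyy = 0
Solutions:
 h(y) = C3*exp(2*y) + (C1*sin(sqrt(3)*y) + C2*cos(sqrt(3)*y))*exp(-y)


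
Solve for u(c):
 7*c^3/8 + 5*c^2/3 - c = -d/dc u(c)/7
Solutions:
 u(c) = C1 - 49*c^4/32 - 35*c^3/9 + 7*c^2/2


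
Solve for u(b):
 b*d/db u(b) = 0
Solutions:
 u(b) = C1


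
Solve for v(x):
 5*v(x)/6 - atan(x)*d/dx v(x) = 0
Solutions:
 v(x) = C1*exp(5*Integral(1/atan(x), x)/6)
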